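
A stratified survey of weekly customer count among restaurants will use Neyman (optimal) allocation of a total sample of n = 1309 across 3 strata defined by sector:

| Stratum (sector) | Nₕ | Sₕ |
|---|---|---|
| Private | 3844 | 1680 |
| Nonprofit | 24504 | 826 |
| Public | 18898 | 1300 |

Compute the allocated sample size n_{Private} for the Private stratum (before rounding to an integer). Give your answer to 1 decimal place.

Neyman allocation: nₕ = n·NₕSₕ / Σⱼ NⱼSⱼ.
Σ NⱼSⱼ = 3844·1680 + 24504·826 + 18898·1300 = 5.1265624 × 10^7.
n_{Private} = 1309·3844·1680 / (5.1265624 × 10^7) = 164.9.

164.9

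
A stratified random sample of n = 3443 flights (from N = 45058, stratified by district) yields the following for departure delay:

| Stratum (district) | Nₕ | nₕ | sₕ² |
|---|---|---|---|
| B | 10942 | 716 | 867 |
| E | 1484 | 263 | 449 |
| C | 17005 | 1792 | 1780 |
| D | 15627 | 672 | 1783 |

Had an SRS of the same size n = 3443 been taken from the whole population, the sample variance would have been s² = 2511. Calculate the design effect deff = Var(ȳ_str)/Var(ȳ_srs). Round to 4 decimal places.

0.7427

Var(ȳ_str) = Σ Wₕ²(1−fₕ)sₕ²/nₕ with Wₕ = Nₕ/45058:
  B: (10942/45058)²·(1−716/10942)·867/716 = 0.066736704
  E: (1484/45058)²·(1−263/1484)·449/263 = 0.001523689
  C: (17005/45058)²·(1−1792/17005)·1780/1792 = 0.12656968
  D: (15627/45058)²·(1−672/15627)·1783/672 = 0.30542197
  → Var(ȳ_str) = 0.50025204.
Var(ȳ_srs) = (1 − 3443/45058)·2511/3443 = 0.67357767.
deff = 0.50025204 / 0.67357767 = 0.7427.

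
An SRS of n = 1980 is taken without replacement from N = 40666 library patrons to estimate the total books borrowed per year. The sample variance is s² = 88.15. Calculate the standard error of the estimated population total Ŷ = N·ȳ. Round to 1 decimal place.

Var(Ŷ) = N²·Var(ȳ) = N²·(1 − n/N)·s²/n.
f = 1980/40666 = 0.04868932; Var(ȳ) = 0.95131068·88.15/1980 = 0.042352544.
Var(Ŷ) = 40666² · 0.042352544 = 7.00394 × 10^7.
SE(Ŷ) = √(7.00394 × 10^7) = 8369.0.

8369.0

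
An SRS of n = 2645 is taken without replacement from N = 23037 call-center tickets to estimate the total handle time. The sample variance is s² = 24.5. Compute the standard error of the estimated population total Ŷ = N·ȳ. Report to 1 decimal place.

2086.0

Var(Ŷ) = N²·Var(ȳ) = N²·(1 − n/N)·s²/n.
f = 2645/23037 = 0.11481530; Var(ȳ) = 0.88518470·24.5/2645 = 0.0081992534.
Var(Ŷ) = 23037² · 0.0081992534 = 4.3513714 × 10^6.
SE(Ŷ) = √(4.3513714 × 10^6) = 2086.0.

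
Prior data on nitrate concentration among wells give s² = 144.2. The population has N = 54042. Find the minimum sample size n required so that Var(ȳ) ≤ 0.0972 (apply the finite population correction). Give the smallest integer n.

1444

Without fpc, n₀ = s²/D = 144.2/0.0972 = 1483.5391.
With fpc, (1 − n/N)·s²/n ≤ D requires n ≥ n₀/(1 + n₀/N) = 1483.5391/(1 + 1483.5391/54042) = 1443.9017.
Rounding up, n = 1444.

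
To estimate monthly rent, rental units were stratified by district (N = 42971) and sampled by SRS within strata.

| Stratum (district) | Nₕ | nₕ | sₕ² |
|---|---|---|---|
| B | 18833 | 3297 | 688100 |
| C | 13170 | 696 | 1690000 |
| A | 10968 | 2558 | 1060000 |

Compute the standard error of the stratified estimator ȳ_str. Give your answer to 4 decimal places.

16.4257

Var(ȳ_str) = Σₕ Wₕ²(1 − fₕ)sₕ²/nₕ with Wₕ = Nₕ/N, N = 42971.
B: Wₕ = 0.43827232; term = 0.43827232²·(1 − 0.17506505)·688100/3297 = 33.070473.
C: Wₕ = 0.30648577; term = 0.30648577²·(1 − 0.05284738)·1690000/696 = 216.03199.
A: Wₕ = 0.25524191; term = 0.25524191²·(1 − 0.23322392)·1060000/2558 = 20.700357.
Sum = 269.80282.
SE = √(269.80282) = 16.4257.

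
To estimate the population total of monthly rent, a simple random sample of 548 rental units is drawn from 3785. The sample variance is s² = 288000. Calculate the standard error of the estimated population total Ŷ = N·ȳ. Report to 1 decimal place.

Var(Ŷ) = N²·Var(ȳ) = N²·(1 − n/N)·s²/n.
f = 548/3785 = 0.14478203; Var(ȳ) = 0.85521797·288000/548 = 449.45762.
Var(Ŷ) = 3785² · 449.45762 = 6.439031 × 10^9.
SE(Ŷ) = √(6.439031 × 10^9) = 80243.6.

80243.6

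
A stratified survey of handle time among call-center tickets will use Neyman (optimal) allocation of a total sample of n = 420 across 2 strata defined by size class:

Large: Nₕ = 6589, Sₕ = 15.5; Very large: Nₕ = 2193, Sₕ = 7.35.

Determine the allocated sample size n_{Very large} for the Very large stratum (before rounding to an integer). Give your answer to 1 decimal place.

57.3

Neyman allocation: nₕ = n·NₕSₕ / Σⱼ NⱼSⱼ.
Σ NⱼSⱼ = 6589·15.5 + 2193·7.35 = 118248.05.
n_{Very large} = 420·2193·7.35 / 118248.05 = 57.3.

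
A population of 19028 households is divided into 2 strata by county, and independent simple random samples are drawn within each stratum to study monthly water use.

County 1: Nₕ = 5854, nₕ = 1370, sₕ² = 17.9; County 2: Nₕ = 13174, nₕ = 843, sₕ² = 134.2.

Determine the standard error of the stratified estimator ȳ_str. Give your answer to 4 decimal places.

0.2690

Var(ȳ_str) = Σₕ Wₕ²(1 − fₕ)sₕ²/nₕ with Wₕ = Nₕ/N, N = 19028.
County 1: Wₕ = 0.30765188; term = 0.30765188²·(1 − 0.23402802)·17.9/1370 = 9.4724975 × 10^-4.
County 2: Wₕ = 0.69234812; term = 0.69234812²·(1 − 0.06398968)·134.2/843 = 0.071425718.
Sum = 0.072372968.
SE = √(0.072372968) = 0.2690.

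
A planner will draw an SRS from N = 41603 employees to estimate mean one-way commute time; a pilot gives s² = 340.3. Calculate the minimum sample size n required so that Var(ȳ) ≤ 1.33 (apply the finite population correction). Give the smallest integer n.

255

Without fpc, n₀ = s²/D = 340.3/1.33 = 255.8647.
With fpc, (1 − n/N)·s²/n ≤ D requires n ≥ n₀/(1 + n₀/N) = 255.8647/(1 + 255.8647/41603) = 254.3007.
Rounding up, n = 255.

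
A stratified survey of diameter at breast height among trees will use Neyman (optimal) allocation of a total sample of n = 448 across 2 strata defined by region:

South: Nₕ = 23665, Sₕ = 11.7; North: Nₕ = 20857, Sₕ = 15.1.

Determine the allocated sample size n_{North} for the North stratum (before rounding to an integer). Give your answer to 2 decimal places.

Neyman allocation: nₕ = n·NₕSₕ / Σⱼ NⱼSⱼ.
Σ NⱼSⱼ = 23665·11.7 + 20857·15.1 = 591821.2.
n_{North} = 448·20857·15.1 / 591821.2 = 238.41.

238.41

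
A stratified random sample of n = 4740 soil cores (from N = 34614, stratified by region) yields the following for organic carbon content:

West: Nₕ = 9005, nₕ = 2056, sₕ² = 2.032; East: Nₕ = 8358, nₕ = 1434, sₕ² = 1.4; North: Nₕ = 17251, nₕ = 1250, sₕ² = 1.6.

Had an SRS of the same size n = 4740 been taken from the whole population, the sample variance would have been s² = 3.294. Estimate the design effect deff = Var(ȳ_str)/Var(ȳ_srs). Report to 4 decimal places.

0.6564

Var(ȳ_str) = Σ Wₕ²(1−fₕ)sₕ²/nₕ with Wₕ = Nₕ/34614:
  West: (9005/34614)²·(1−2056/9005)·2.032/2056 = 5.1618222 × 10^-5
  East: (8358/34614)²·(1−1434/8358)·1.4/1434 = 4.7155758 × 10^-5
  North: (17251/34614)²·(1−1250/17251)·1.6/1250 = 2.9489526 × 10^-4
  → Var(ȳ_str) = 3.9366924 × 10^-4.
Var(ȳ_srs) = (1 − 4740/34614)·3.294/4740 = 5.997729 × 10^-4.
deff = (3.9366924 × 10^-4) / (5.997729 × 10^-4) = 0.6564.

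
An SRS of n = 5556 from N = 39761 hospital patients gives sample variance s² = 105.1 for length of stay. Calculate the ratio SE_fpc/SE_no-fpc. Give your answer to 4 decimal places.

f = n/N = 5556/39761 = 0.13973492.
SE_no-fpc = √(s²/n) = 0.13753722; SE_fpc = √((1−f)s²/n) = 0.12756643.
Ratio = √(1−f) = 0.92750476.

0.9275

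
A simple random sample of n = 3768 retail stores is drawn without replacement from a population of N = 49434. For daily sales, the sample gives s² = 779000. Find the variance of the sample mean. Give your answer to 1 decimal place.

191.0

Under SRS without replacement, Var(ȳ) = (1 − f)·s²/n with f = n/N = 3768/49434 = 0.07622284.
Var(ȳ) = (1 − 0.07622284)·779000/3768 = 0.92377716·206.74098 = 190.98259.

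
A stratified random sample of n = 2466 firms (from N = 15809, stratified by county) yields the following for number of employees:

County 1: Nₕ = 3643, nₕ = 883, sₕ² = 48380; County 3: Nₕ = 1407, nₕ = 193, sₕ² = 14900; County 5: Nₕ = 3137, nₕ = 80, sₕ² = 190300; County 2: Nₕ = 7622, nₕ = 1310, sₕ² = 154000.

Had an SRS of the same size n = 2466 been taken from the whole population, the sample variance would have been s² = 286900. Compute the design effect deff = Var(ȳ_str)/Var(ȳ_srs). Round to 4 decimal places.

1.1878

Var(ȳ_str) = Σ Wₕ²(1−fₕ)sₕ²/nₕ with Wₕ = Nₕ/15809:
  County 1: (3643/15809)²·(1−883/3643)·48380/883 = 2.2042691
  County 3: (1407/15809)²·(1−193/1407)·14900/193 = 0.52763421
  County 5: (3137/15809)²·(1−80/3137)·190300/80 = 91.274605
  County 2: (7622/15809)²·(1−1310/7622)·154000/1310 = 22.629584
  → Var(ȳ_str) = 116.63609.
Var(ȳ_srs) = (1 − 2466/15809)·286900/2466 = 98.194364.
deff = 116.63609 / 98.194364 = 1.1878.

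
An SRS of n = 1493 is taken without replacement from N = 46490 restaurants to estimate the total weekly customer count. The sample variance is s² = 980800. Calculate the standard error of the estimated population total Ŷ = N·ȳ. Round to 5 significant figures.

1.1723 × 10^6

Var(Ŷ) = N²·Var(ȳ) = N²·(1 − n/N)·s²/n.
f = 1493/46490 = 0.03211443; Var(ȳ) = 0.96788557·980800/1493 = 635.83534.
Var(Ŷ) = 46490² · 635.83534 = 1.3742437 × 10^12.
SE(Ŷ) = √(1.3742437 × 10^12) = 1.1723 × 10^6.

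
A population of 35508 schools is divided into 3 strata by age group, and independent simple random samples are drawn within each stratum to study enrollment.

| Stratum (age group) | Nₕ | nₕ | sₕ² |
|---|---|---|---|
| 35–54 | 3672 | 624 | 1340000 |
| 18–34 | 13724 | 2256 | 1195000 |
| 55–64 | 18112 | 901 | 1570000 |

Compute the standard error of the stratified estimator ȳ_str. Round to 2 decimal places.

22.72

Var(ȳ_str) = Σₕ Wₕ²(1 − fₕ)sₕ²/nₕ with Wₕ = Nₕ/N, N = 35508.
35–54: Wₕ = 0.10341332; term = 0.10341332²·(1 − 0.16993464)·1340000/624 = 19.062744.
18–34: Wₕ = 0.38650445; term = 0.38650445²·(1 − 0.16438356)·1195000/2256 = 66.121817.
55–64: Wₕ = 0.51008223; term = 0.51008223²·(1 − 0.04974602)·1570000/901 = 430.8191.
Sum = 516.00366.
SE = √(516.00366) = 22.72.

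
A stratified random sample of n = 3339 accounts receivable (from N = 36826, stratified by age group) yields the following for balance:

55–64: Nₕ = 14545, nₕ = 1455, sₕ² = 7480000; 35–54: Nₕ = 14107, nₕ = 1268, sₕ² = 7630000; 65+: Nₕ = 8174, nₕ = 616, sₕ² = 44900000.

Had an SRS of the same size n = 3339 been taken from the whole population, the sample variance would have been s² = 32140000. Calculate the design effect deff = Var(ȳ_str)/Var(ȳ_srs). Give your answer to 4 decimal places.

0.5536

Var(ȳ_str) = Σ Wₕ²(1−fₕ)sₕ²/nₕ with Wₕ = Nₕ/36826:
  55–64: (14545/36826)²·(1−1455/14545)·7480000/1455 = 721.7435
  35–54: (14107/36826)²·(1−1268/14107)·7630000/1268 = 803.64094
  65+: (8174/36826)²·(1−616/8174)·44900000/616 = 3320.4585
  → Var(ȳ_str) = 4845.8429.
Var(ȳ_srs) = (1 − 3339/36826)·32140000/3339 = 8752.8835.
deff = 4845.8429 / 8752.8835 = 0.5536.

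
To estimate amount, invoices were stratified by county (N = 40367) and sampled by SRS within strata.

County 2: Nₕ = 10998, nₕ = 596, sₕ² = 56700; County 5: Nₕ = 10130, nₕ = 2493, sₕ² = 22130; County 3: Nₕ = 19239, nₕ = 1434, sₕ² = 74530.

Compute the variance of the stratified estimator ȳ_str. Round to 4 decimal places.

Var(ȳ_str) = Σₕ Wₕ²(1 − fₕ)sₕ²/nₕ with Wₕ = Nₕ/N, N = 40367.
County 2: Wₕ = 0.27245027; term = 0.27245027²·(1 − 0.05419167)·56700/596 = 6.6790457.
County 5: Wₕ = 0.25094756; term = 0.25094756²·(1 − 0.24610069)·22130/2493 = 0.42144259.
County 3: Wₕ = 0.47660218; term = 0.47660218²·(1 − 0.07453610)·74530/1434 = 10.925806.
Sum = 18.026294.

18.0263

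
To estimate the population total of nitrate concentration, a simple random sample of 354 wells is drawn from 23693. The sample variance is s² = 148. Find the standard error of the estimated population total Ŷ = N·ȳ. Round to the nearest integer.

Var(Ŷ) = N²·Var(ȳ) = N²·(1 − n/N)·s²/n.
f = 354/23693 = 0.01494112; Var(ȳ) = 0.98505888·148/354 = 0.41183253.
Var(Ŷ) = 23693² · 0.41183253 = 2.3118559 × 10^8.
SE(Ŷ) = √(2.3118559 × 10^8) = 15205.

15205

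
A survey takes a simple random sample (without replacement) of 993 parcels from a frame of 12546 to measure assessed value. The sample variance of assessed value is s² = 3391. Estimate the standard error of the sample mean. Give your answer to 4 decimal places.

1.7733

Under SRS without replacement, Var(ȳ) = (1 − f)·s²/n with f = n/N = 993/12546 = 0.07914873.
Var(ȳ) = (1 − 0.07914873)·3391/993 = 0.92085127·3.4149043 = 3.144619.
SE(ȳ) = √(3.144619) = 1.7733.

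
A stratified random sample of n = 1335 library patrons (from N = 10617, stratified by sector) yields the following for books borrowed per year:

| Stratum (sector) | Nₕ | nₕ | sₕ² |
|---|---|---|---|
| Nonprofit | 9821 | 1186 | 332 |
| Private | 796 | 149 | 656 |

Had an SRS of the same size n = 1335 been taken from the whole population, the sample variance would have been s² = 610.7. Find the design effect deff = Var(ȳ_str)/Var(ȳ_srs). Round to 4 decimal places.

Var(ȳ_str) = Σ Wₕ²(1−fₕ)sₕ²/nₕ with Wₕ = Nₕ/10617:
  Nonprofit: (9821/10617)²·(1−1186/9821)·332/1186 = 0.21060458
  Private: (796/10617)²·(1−149/796)·656/149 = 0.020115521
  → Var(ȳ_str) = 0.2307201.
Var(ȳ_srs) = (1 − 1335/10617)·610.7/1335 = 0.39993223.
deff = 0.2307201 / 0.39993223 = 0.5769.

0.5769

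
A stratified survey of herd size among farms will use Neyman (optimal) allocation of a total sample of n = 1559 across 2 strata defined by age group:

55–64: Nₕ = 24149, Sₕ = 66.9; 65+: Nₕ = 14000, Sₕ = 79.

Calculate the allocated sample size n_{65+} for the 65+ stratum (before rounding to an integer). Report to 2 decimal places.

633.55

Neyman allocation: nₕ = n·NₕSₕ / Σⱼ NⱼSⱼ.
Σ NⱼSⱼ = 24149·66.9 + 14000·79 = 2.7215681 × 10^6.
n_{65+} = 1559·14000·79 / (2.7215681 × 10^6) = 633.55.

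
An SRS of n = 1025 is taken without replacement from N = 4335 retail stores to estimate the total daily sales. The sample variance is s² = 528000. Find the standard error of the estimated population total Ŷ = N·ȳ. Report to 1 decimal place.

85973.3

Var(Ŷ) = N²·Var(ȳ) = N²·(1 − n/N)·s²/n.
f = 1025/4335 = 0.23644752; Var(ȳ) = 0.76355248·528000/1025 = 393.32264.
Var(Ŷ) = 4335² · 393.32264 = 7.3914075 × 10^9.
SE(Ŷ) = √(7.3914075 × 10^9) = 85973.3.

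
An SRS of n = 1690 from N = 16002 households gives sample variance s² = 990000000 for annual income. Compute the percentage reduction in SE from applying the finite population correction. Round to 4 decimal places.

f = n/N = 1690/16002 = 0.10561180.
SE_no-fpc = √(s²/n) = 765.37495; SE_fpc = √((1−f)s²/n) = 723.83116.
Ratio = √(1−f) = 0.94572100. Reduction = 100·(1 − 0.94572100) = 5.4279%.

5.4279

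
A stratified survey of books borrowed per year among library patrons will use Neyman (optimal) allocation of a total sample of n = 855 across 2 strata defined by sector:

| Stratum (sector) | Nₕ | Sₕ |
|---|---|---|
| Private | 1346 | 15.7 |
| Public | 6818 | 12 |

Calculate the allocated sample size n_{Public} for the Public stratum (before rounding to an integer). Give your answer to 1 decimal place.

Neyman allocation: nₕ = n·NₕSₕ / Σⱼ NⱼSⱼ.
Σ NⱼSⱼ = 1346·15.7 + 6818·12 = 102948.2.
n_{Public} = 855·6818·12 / 102948.2 = 679.5.

679.5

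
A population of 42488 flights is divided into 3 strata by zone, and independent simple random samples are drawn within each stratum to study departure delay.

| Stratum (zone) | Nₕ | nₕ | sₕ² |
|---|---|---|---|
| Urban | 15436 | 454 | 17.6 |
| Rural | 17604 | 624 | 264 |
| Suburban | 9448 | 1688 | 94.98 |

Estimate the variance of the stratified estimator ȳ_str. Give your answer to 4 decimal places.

Var(ȳ_str) = Σₕ Wₕ²(1 − fₕ)sₕ²/nₕ with Wₕ = Nₕ/N, N = 42488.
Urban: Wₕ = 0.36330258; term = 0.36330258²·(1 − 0.02941176)·17.6/454 = 0.0049662525.
Rural: Wₕ = 0.41432875; term = 0.41432875²·(1 − 0.03544649)·264/624 = 0.070054463.
Suburban: Wₕ = 0.22236867; term = 0.22236867²·(1 − 0.17866215)·94.98/1688 = 0.0022852239.
Sum = 0.077305939.

0.0773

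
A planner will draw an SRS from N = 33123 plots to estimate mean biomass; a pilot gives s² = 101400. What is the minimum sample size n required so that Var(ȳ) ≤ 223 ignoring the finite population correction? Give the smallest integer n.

455

Without fpc, n₀ = s²/D = 101400/223 = 454.7085.
Rounding up, n = 455.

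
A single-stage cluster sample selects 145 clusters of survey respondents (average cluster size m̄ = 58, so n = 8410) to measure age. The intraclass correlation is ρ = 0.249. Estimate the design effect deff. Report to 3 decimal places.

15.193

deff = 1 + (58 − 1)·0.249 = 1 + 14.193 = 15.193.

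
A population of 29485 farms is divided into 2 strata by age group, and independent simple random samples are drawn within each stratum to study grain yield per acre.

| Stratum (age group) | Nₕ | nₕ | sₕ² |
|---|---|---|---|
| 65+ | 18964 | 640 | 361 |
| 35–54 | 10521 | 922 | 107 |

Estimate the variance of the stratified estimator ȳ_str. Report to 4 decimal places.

Var(ȳ_str) = Σₕ Wₕ²(1 − fₕ)sₕ²/nₕ with Wₕ = Nₕ/N, N = 29485.
65+: Wₕ = 0.64317450; term = 0.64317450²·(1 − 0.03374815)·361/640 = 0.22546295.
35–54: Wₕ = 0.35682550; term = 0.35682550²·(1 − 0.08763426)·107/922 = 0.013481357.
Sum = 0.23894431.

0.2389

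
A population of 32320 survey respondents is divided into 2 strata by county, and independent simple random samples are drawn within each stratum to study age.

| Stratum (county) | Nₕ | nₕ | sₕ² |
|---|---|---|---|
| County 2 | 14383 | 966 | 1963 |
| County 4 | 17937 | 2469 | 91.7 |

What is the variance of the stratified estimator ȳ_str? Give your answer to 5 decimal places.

Var(ȳ_str) = Σₕ Wₕ²(1 − fₕ)sₕ²/nₕ with Wₕ = Nₕ/N, N = 32320.
County 2: Wₕ = 0.44501856; term = 0.44501856²·(1 − 0.06716262)·1963/966 = 0.3754096.
County 4: Wₕ = 0.55498144; term = 0.55498144²·(1 − 0.13764844)·91.7/2469 = 0.0098648279.
Sum = 0.38527443.

0.38527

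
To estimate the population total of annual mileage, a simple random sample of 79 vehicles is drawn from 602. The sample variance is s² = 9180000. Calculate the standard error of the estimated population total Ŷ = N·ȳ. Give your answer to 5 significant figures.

191270

Var(Ŷ) = N²·Var(ȳ) = N²·(1 − n/N)·s²/n.
f = 79/602 = 0.13122924; Var(ȳ) = 0.86877076·9180000/79 = 100953.36.
Var(Ŷ) = 602² · 100953.36 = 3.6585901 × 10^10.
SE(Ŷ) = √(3.6585901 × 10^10) = 191270.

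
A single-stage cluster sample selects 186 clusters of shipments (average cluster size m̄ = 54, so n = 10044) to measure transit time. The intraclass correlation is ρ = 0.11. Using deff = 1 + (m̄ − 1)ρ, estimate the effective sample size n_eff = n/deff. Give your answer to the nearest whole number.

1471

deff = 1 + (54 − 1)·0.11 = 1 + 5.83 = 6.83.
n_eff = 10044 / 6.83 = 1471.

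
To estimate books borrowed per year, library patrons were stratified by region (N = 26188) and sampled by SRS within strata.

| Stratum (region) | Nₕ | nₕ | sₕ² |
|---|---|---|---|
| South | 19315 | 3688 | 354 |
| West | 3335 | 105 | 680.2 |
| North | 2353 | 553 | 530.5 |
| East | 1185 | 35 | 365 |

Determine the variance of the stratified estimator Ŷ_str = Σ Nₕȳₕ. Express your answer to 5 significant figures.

1.1703 × 10^8

Var(Ŷ_str) = Σₕ Nₕ²(1 − fₕ)sₕ²/nₕ.
South: 19315²·(1 − 3688/19315)·354/3688 = 2.897228 × 10^7.
West: 3335²·(1 − 105/3335)·680.2/105 = 6.9782366 × 10^7.
North: 2353²·(1 − 553/2353)·530.5/553 = 4.0630736 × 10^6.
East: 1185²·(1 − 35/1185)·365/35 = 1.4211536 × 10^7.
Sum = 1.1702926 × 10^8.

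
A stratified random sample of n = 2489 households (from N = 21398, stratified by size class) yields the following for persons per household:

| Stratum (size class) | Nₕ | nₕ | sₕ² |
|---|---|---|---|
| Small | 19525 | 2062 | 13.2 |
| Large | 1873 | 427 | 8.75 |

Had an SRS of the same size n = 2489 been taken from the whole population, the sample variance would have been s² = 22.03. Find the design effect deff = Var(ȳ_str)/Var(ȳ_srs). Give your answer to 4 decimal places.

0.6250

Var(ȳ_str) = Σ Wₕ²(1−fₕ)sₕ²/nₕ with Wₕ = Nₕ/21398:
  Small: (19525/21398)²·(1−2062/19525)·13.2/2062 = 0.00476704
  Large: (1873/21398)²·(1−427/1873)·8.75/427 = 1.212104 × 10^-4
  → Var(ȳ_str) = 0.0048882504.
Var(ȳ_srs) = (1 − 2489/21398)·22.03/2489 = 0.0078214087.
deff = 0.0048882504 / 0.0078214087 = 0.6250.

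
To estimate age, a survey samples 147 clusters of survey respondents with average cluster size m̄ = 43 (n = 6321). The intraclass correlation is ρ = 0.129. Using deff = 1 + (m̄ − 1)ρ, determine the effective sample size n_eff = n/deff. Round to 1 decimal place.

984.9

deff = 1 + (43 − 1)·0.129 = 1 + 5.418 = 6.418.
n_eff = 6321 / 6.418 = 984.9.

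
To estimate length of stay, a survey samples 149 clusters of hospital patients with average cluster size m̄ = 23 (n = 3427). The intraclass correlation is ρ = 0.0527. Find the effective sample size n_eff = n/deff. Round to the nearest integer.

deff = 1 + (23 − 1)·0.0527 = 1 + 1.1594 = 2.1594.
n_eff = 3427 / 2.1594 = 1587.

1587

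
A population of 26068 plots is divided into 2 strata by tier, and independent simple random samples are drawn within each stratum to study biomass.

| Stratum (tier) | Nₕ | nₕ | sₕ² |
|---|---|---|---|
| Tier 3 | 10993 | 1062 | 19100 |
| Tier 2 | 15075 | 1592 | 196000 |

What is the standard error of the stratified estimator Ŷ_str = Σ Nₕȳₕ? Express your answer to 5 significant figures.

164280

Var(Ŷ_str) = Σₕ Nₕ²(1 − fₕ)sₕ²/nₕ.
Tier 3: 10993²·(1 − 1062/10993)·19100/1062 = 1.9634419 × 10^9.
Tier 2: 15075²·(1 − 1592/15075)·196000/1592 = 2.5024008 × 10^10.
Sum = 2.698745 × 10^10.
SE = √(2.698745 × 10^10) = 164280.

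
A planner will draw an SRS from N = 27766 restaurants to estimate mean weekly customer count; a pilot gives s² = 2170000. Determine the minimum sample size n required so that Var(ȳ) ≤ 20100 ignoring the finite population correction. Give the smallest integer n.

Without fpc, n₀ = s²/D = 2170000/20100 = 107.9602.
Rounding up, n = 108.

108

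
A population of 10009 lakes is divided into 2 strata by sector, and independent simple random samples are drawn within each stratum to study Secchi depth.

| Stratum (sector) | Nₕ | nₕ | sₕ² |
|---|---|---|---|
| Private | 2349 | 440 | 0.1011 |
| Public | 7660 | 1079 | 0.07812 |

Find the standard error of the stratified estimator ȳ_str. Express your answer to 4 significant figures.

Var(ȳ_str) = Σₕ Wₕ²(1 − fₕ)sₕ²/nₕ with Wₕ = Nₕ/N, N = 10009.
Private: Wₕ = 0.23468878; term = 0.23468878²·(1 − 0.18731375)·0.1011/440 = 1.0285041 × 10^-5.
Public: Wₕ = 0.76531122; term = 0.76531122²·(1 − 0.14086162)·0.07812/1079 = 3.6431753 × 10^-5.
Sum = 4.6716794 × 10^-5.
SE = √(4.6716794 × 10^-5) = 0.006835.

0.006835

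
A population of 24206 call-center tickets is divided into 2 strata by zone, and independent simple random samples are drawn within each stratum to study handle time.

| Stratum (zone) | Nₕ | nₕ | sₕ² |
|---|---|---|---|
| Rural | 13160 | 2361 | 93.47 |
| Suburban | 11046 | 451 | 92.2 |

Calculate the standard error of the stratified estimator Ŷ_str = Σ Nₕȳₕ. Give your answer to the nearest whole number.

5436

Var(Ŷ_str) = Σₕ Nₕ²(1 − fₕ)sₕ²/nₕ.
Rural: 13160²·(1 − 2361/13160)·93.47/2361 = 5.6262067 × 10^6.
Suburban: 11046²·(1 − 451/11046)·92.2/451 = 2.3925465 × 10^7.
Sum = 2.9551672 × 10^7.
SE = √(2.9551672 × 10^7) = 5436.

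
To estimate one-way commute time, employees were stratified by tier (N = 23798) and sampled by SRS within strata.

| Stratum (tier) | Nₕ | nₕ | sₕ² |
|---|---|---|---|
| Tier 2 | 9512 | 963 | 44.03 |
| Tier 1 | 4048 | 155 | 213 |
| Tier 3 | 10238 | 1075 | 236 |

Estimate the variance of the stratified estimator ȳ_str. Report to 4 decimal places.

Var(ȳ_str) = Σₕ Wₕ²(1 − fₕ)sₕ²/nₕ with Wₕ = Nₕ/N, N = 23798.
Tier 2: Wₕ = 0.39969745; term = 0.39969745²·(1 − 0.10124054)·44.03/963 = 0.0065649079.
Tier 1: Wₕ = 0.17009833; term = 0.17009833²·(1 − 0.03829051)·213/155 = 0.038237712.
Tier 3: Wₕ = 0.43020422; term = 0.43020422²·(1 − 0.10500098)·236/1075 = 0.036364317.
Sum = 0.081166937.

0.0812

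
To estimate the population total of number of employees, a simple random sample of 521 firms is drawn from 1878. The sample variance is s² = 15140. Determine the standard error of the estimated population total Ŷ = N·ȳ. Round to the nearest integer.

8606

Var(Ŷ) = N²·Var(ȳ) = N²·(1 − n/N)·s²/n.
f = 521/1878 = 0.27742279; Var(ȳ) = 0.72257721·15140/521 = 20.997733.
Var(Ŷ) = 1878² · 20.997733 = 7.4056569 × 10^7.
SE(Ŷ) = √(7.4056569 × 10^7) = 8606.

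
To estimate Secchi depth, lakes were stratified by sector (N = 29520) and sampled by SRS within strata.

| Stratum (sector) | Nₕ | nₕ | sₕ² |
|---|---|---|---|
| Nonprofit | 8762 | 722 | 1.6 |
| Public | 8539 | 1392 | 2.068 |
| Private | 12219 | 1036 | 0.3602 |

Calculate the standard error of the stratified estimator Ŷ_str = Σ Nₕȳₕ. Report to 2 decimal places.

542.48

Var(Ŷ_str) = Σₕ Nₕ²(1 − fₕ)sₕ²/nₕ.
Nonprofit: 8762²·(1 − 722/8762)·1.6/722 = 156114.08.
Public: 8539²·(1 − 1392/8539)·2.068/1392 = 90665.507.
Private: 12219²·(1 − 1036/12219)·0.3602/1036 = 47509.225.
Sum = 294288.81.
SE = √(294288.81) = 542.48.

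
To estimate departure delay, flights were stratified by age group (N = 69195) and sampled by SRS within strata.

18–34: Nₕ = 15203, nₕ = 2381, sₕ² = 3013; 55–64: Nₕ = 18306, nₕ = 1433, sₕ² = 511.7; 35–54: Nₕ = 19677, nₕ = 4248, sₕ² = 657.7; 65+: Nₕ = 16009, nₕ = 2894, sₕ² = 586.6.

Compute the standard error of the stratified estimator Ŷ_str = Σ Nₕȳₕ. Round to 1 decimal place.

Var(Ŷ_str) = Σₕ Nₕ²(1 − fₕ)sₕ²/nₕ.
18–34: 15203²·(1 − 2381/15203)·3013/2381 = 2.4667481 × 10^8.
55–64: 18306²·(1 − 1433/18306)·511.7/1433 = 1.1029479 × 10^8.
35–54: 19677²·(1 − 4248/19677)·657.7/4248 = 4.7004561 × 10^7.
65+: 16009²·(1 − 2894/16009)·586.6/2894 = 4.2557493 × 10^7.
Sum = 4.4653165 × 10^8.
SE = √(4.4653165 × 10^8) = 21131.3.

21131.3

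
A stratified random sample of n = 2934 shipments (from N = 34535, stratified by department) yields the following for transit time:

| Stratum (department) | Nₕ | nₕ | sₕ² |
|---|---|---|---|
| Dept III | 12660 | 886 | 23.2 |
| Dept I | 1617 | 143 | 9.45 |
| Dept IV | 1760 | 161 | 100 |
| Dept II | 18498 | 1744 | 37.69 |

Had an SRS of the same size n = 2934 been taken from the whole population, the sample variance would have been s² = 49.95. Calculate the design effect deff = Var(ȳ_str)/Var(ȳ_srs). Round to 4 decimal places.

0.6731

Var(ȳ_str) = Σ Wₕ²(1−fₕ)sₕ²/nₕ with Wₕ = Nₕ/34535:
  Dept III: (12660/34535)²·(1−886/12660)·23.2/886 = 0.0032726012
  Dept I: (1617/34535)²·(1−143/1617)·9.45/143 = 1.3206397 × 10^-4
  Dept IV: (1760/34535)²·(1−161/1760)·100/161 = 0.001465603
  Dept II: (18498/34535)²·(1−1744/18498)·37.69/1744 = 0.0056157016
  → Var(ȳ_str) = 0.01048597.
Var(ȳ_srs) = (1 − 2934/34535)·49.95/2934 = 0.015578181.
deff = 0.01048597 / 0.015578181 = 0.6731.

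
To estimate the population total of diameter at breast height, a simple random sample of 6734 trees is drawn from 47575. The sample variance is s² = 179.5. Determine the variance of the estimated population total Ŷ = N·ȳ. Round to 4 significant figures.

5.179 × 10^7

Var(Ŷ) = N²·Var(ȳ) = N²·(1 − n/N)·s²/n.
f = 6734/47575 = 0.14154493; Var(ȳ) = 0.85845507·179.5/6734 = 0.022882787.
Var(Ŷ) = 47575² · 0.022882787 = 5.1792457 × 10^7.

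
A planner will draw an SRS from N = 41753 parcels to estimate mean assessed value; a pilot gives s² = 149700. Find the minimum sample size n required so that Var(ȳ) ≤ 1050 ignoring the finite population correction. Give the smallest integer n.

143

Without fpc, n₀ = s²/D = 149700/1050 = 142.5714.
Rounding up, n = 143.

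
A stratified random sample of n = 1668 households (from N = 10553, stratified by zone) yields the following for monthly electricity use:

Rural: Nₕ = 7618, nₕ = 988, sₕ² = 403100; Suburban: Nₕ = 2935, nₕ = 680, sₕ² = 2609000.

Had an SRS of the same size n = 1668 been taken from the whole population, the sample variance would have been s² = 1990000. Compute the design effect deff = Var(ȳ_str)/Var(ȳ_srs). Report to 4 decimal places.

Var(ȳ_str) = Σ Wₕ²(1−fₕ)sₕ²/nₕ with Wₕ = Nₕ/10553:
  Rural: (7618/10553)²·(1−988/7618)·403100/988 = 185.03696
  Suburban: (2935/10553)²·(1−680/2935)·2609000/680 = 228.01738
  → Var(ȳ_str) = 413.05434.
Var(ȳ_srs) = (1 − 1668/10553)·1990000/1668 = 1004.4736.
deff = 413.05434 / 1004.4736 = 0.4112.

0.4112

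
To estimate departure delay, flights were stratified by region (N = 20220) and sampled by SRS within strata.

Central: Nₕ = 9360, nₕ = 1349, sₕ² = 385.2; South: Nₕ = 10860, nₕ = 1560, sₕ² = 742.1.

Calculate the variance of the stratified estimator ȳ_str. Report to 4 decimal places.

0.1699

Var(ȳ_str) = Σₕ Wₕ²(1 − fₕ)sₕ²/nₕ with Wₕ = Nₕ/N, N = 20220.
Central: Wₕ = 0.46290801; term = 0.46290801²·(1 − 0.14412393)·385.2/1349 = 0.052369039.
South: Wₕ = 0.53709199; term = 0.53709199²·(1 − 0.14364641)·742.1/1560 = 0.11751365.
Sum = 0.16988269.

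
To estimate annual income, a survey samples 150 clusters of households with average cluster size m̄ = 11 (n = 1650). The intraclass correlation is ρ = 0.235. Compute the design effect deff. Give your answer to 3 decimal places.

3.350

deff = 1 + (11 − 1)·0.235 = 1 + 2.35 = 3.35.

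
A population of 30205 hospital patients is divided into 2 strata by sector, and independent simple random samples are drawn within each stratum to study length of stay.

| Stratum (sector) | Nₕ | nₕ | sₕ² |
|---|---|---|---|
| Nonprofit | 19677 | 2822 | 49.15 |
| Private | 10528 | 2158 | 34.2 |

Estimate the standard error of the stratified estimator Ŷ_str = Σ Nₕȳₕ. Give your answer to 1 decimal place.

Var(Ŷ_str) = Σₕ Nₕ²(1 − fₕ)sₕ²/nₕ.
Nonprofit: 19677²·(1 − 2822/19677)·49.15/2822 = 5.7763587 × 10^6.
Private: 10528²·(1 − 2158/10528)·34.2/2158 = 1.3965163 × 10^6.
Sum = 7.172875 × 10^6.
SE = √(7.172875 × 10^6) = 2678.2.

2678.2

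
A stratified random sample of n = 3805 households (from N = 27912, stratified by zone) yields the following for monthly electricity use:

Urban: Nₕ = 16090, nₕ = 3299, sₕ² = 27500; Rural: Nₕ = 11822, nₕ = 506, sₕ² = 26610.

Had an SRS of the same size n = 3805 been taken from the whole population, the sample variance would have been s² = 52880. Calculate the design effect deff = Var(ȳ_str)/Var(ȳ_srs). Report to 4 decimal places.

0.9358

Var(ȳ_str) = Σ Wₕ²(1−fₕ)sₕ²/nₕ with Wₕ = Nₕ/27912:
  Urban: (16090/27912)²·(1−3299/16090)·27500/3299 = 2.2020593
  Rural: (11822/27912)²·(1−506/11822)·26610/506 = 9.0301786
  → Var(ȳ_str) = 11.232238.
Var(ȳ_srs) = (1 − 3805/27912)·52880/3805 = 12.002978.
deff = 11.232238 / 12.002978 = 0.9358.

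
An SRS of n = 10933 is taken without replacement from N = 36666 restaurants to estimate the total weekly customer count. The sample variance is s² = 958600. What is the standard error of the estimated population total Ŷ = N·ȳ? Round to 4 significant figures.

Var(Ŷ) = N²·Var(ȳ) = N²·(1 − n/N)·s²/n.
f = 10933/36666 = 0.29817815; Var(ȳ) = 0.70182185·958600/10933 = 61.535391.
Var(Ŷ) = 36666² · 61.535391 = 8.2727906 × 10^10.
SE(Ŷ) = √(8.2727906 × 10^10) = 287600.

287600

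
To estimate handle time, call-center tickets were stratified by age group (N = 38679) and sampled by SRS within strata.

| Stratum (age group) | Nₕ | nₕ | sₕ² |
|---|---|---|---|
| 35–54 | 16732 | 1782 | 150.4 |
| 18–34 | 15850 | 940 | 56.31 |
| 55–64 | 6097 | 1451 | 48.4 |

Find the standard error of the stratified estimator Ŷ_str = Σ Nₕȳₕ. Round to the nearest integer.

6018

Var(Ŷ_str) = Σₕ Nₕ²(1 − fₕ)sₕ²/nₕ.
35–54: 16732²·(1 − 1782/16732)·150.4/1782 = 2.1111991 × 10^7.
18–34: 15850²·(1 − 940/15850)·56.31/940 = 1.4156783 × 10^7.
55–64: 6097²·(1 − 1451/6097)·48.4/1451 = 944872.81.
Sum = 3.6213647 × 10^7.
SE = √(3.6213647 × 10^7) = 6018.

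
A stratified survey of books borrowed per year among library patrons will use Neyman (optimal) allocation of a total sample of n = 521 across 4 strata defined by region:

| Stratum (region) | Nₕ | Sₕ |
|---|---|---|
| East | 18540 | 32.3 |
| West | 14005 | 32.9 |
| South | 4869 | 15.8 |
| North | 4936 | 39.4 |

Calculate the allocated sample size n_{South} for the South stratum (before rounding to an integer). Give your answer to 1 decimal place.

Neyman allocation: nₕ = n·NₕSₕ / Σⱼ NⱼSⱼ.
Σ NⱼSⱼ = 18540·32.3 + 14005·32.9 + 4869·15.8 + 4936·39.4 = 1.3310151 × 10^6.
n_{South} = 521·4869·15.8 / (1.3310151 × 10^6) = 30.1.

30.1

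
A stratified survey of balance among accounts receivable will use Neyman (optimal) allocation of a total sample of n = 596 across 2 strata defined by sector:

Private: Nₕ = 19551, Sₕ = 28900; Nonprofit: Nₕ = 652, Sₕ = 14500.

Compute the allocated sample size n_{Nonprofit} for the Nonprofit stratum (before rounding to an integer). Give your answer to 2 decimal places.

Neyman allocation: nₕ = n·NₕSₕ / Σⱼ NⱼSⱼ.
Σ NⱼSⱼ = 19551·28900 + 652·14500 = 5.744779 × 10^8.
n_{Nonprofit} = 596·652·14500 / (5.744779 × 10^8) = 9.81.

9.81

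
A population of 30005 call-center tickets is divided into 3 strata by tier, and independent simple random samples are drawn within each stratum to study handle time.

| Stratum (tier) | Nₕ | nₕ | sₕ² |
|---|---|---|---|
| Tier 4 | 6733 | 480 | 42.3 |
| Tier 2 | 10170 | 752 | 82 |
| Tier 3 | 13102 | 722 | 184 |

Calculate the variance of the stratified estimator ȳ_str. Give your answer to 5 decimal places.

Var(ȳ_str) = Σₕ Wₕ²(1 − fₕ)sₕ²/nₕ with Wₕ = Nₕ/N, N = 30005.
Tier 4: Wₕ = 0.22439593; term = 0.22439593²·(1 − 0.07129066)·42.3/480 = 0.0041210597.
Tier 2: Wₕ = 0.33894351; term = 0.33894351²·(1 − 0.07394297)·82/752 = 0.011600812.
Tier 3: Wₕ = 0.43666056; term = 0.43666056²·(1 − 0.05510609)·184/722 = 0.045914684.
Sum = 0.061636556.

0.06164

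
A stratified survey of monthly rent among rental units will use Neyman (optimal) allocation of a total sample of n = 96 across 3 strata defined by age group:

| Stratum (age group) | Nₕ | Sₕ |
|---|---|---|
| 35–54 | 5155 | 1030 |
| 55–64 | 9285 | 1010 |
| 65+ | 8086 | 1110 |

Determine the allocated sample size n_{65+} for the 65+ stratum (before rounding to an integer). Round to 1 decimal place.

Neyman allocation: nₕ = n·NₕSₕ / Σⱼ NⱼSⱼ.
Σ NⱼSⱼ = 5155·1030 + 9285·1010 + 8086·1110 = 2.366296 × 10^7.
n_{65+} = 96·8086·1110 / (2.366296 × 10^7) = 36.4.

36.4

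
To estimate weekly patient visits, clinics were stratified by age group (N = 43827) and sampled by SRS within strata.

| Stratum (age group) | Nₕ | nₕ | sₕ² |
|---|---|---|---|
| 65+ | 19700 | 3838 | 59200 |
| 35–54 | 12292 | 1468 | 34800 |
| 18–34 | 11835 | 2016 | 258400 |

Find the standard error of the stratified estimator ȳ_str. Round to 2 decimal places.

3.45

Var(ȳ_str) = Σₕ Wₕ²(1 − fₕ)sₕ²/nₕ with Wₕ = Nₕ/N, N = 43827.
65+: Wₕ = 0.44949460; term = 0.44949460²·(1 − 0.19482234)·59200/3838 = 2.5093279.
35–54: Wₕ = 0.28046638; term = 0.28046638²·(1 − 0.11942727)·34800/1468 = 1.642026.
18–34: Wₕ = 0.27003902; term = 0.27003902²·(1 − 0.17034221)·258400/2016 = 7.7545039.
Sum = 11.905858.
SE = √(11.905858) = 3.45.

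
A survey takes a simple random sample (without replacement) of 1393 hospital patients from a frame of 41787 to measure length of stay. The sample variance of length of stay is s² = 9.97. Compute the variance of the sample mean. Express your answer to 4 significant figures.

0.006919

Under SRS without replacement, Var(ȳ) = (1 − f)·s²/n with f = n/N = 1393/41787 = 0.03333573.
Var(ȳ) = (1 − 0.03333573)·9.97/1393 = 0.96666427·0.0071572146 = 0.0069186237.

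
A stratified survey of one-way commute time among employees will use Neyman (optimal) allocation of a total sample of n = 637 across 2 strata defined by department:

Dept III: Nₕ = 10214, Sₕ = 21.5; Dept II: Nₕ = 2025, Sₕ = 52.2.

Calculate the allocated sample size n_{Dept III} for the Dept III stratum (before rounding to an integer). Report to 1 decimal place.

430.0

Neyman allocation: nₕ = n·NₕSₕ / Σⱼ NⱼSⱼ.
Σ NⱼSⱼ = 10214·21.5 + 2025·52.2 = 325306.
n_{Dept III} = 637·10214·21.5 / 325306 = 430.0.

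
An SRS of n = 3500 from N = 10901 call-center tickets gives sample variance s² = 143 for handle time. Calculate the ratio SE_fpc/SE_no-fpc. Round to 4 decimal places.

f = n/N = 3500/10901 = 0.32107146.
SE_no-fpc = √(s²/n) = 0.2021315; SE_fpc = √((1−f)s²/n) = 0.16655053.
Ratio = √(1−f) = 0.82397120.

0.8240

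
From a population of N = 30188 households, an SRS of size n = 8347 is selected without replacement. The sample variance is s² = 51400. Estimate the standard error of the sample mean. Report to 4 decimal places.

Under SRS without replacement, Var(ȳ) = (1 − f)·s²/n with f = n/N = 8347/30188 = 0.27650060.
Var(ȳ) = (1 − 0.27650060)·51400/8347 = 0.72349940·6.157901 = 4.4552377.
SE(ȳ) = √(4.4552377) = 2.1107.

2.1107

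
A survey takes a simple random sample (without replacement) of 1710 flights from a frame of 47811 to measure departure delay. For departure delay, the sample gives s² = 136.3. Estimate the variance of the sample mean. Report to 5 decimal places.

Under SRS without replacement, Var(ȳ) = (1 − f)·s²/n with f = n/N = 1710/47811 = 0.03576583.
Var(ȳ) = (1 − 0.03576583)·136.3/1710 = 0.96423417·0.079707602 = 0.076856794.

0.07686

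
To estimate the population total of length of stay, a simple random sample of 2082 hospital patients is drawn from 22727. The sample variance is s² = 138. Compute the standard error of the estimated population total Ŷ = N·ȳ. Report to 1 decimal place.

Var(Ŷ) = N²·Var(ȳ) = N²·(1 − n/N)·s²/n.
f = 2082/22727 = 0.09160910; Var(ȳ) = 0.90839090·138/2082 = 0.060210348.
Var(Ŷ) = 22727² · 0.060210348 = 3.109964 × 10^7.
SE(Ŷ) = √(3.109964 × 10^7) = 5576.7.

5576.7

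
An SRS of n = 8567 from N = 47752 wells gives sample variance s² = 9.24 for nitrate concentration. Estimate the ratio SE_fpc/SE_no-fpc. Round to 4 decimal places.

f = n/N = 8567/47752 = 0.17940610.
SE_no-fpc = √(s²/n) = 0.032841395; SE_fpc = √((1−f)s²/n) = 0.029749916.
Ratio = √(1−f) = 0.90586638.

0.9059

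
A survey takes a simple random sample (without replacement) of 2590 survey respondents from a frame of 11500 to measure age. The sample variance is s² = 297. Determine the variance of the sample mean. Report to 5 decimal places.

0.08885

Under SRS without replacement, Var(ȳ) = (1 − f)·s²/n with f = n/N = 2590/11500 = 0.22521739.
Var(ȳ) = (1 − 0.22521739)·297/2590 = 0.77478261·0.11467181 = 0.088845728.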